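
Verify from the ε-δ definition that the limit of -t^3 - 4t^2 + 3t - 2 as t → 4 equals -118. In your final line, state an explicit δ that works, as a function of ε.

Suppose ε > 0. We want δ > 0 such that 0 < |t − 4| < δ implies |(-t^3 - 4t^2 + 3t - 2) + 118| < ε.
(-t^3 - 4t^2 + 3t - 2) + 118 = -t^3 - 4t^2 + 3t + 116 = (t − 4)(-t^2 - 8t - 29).
So |(-t^3 - 4t^2 + 3t - 2) + 118| = |t − 4|·|-t^2 - 8t - 29|.
Assume first that |t − 4| < 2, so |t| < 6. Then |-t^2 - 8t - 29| ≤ 6^2 + 8·6 + 29 = 113.
Hence |(-t^3 - 4t^2 + 3t - 2) + 118| ≤ 113|t − 4| < ε provided |t − 4| < ε/113.
Choosing δ = min(2, ε/113) ensures both conditions, hence |(-t^3 - 4t^2 + 3t - 2) + 118| < ε.

δ = min(2, ε/113)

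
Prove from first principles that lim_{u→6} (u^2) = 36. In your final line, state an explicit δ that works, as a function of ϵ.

Suppose ϵ > 0. We seek δ > 0 with 0 < |u − 6| < δ ⇒ |u^2 − 36| < ϵ.
Factor: u^2 − 36 = (u − 6)(u + 6), so |u^2 − 36| = |u − 6|·|u + 6|.
Impose δ ≤ 1 so that |u| < 7; then |u + 6| ≤ 13.
Hence |u^2 − 36| ≤ 13|u − 6|, which is < ϵ once |u − 6| < ϵ/13.
Take δ = min(1, ϵ/13). If 0 < |u − 6| < δ then both bounds hold and |u^2 − 36| ≤ 13|u − 6| < 13·(ϵ/13) = ϵ.

δ = min(1, ϵ/13)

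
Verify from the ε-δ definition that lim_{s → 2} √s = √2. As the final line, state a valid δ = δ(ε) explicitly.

Let ε > 0. We want δ > 0 such that 0 < |s − 2| < δ implies |√s − √2| < ε.
Multiplying by the conjugate, |√s − √2| = |s − 2|/(√s + √2).
Restrict δ ≤ 2 so that |s − 2| < 2 forces s > 0, and then √s + √2 > √2.
Hence |√s − √2| < |s − 2|/√2, which is < ε once |s − 2| < √2·ε.
Take δ = min(2, √2·ε). If 0 < |s − 2| < δ then s > 0 and |√s − √2| < |s − 2|/√2 < ε.

δ = min(2, √2·ε)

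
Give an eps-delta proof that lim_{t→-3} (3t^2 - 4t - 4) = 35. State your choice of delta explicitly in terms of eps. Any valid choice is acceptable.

Fix eps > 0. We want delta > 0 such that 0 < |t + 3| < delta implies |(3t^2 - 4t - 4) − 35| < eps.
(3t^2 - 4t - 4) − 35 = 3t^2 - 4t - 39 = (t + 3)(3t - 13).
So |(3t^2 - 4t - 4) − 35| = |t + 3|·|3t - 13|.
Require delta ≤ 2. Then |t + 3| < 2 gives |t| < 5, and by the triangle inequality |3t - 13| ≤ 3·5 + 13 = 28.
Hence |(3t^2 - 4t - 4) − 35| ≤ 28|t + 3| < eps provided |t + 3| < eps/28.
Choosing delta = min(2, eps/28) ensures both conditions, hence |(3t^2 - 4t - 4) − 35| < eps.

delta = min(2, eps/28)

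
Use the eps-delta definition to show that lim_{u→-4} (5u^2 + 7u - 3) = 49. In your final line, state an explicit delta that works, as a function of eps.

Fix eps > 0. We want delta > 0 such that 0 < |u + 4| < delta implies |(5u^2 + 7u - 3) − 49| < eps.
(5u^2 + 7u - 3) − 49 = 5u^2 + 7u - 52 = (u + 4)(5u - 13).
So |(5u^2 + 7u - 3) − 49| = |u + 4|·|5u - 13|.
Require delta ≤ 2. Then |u + 4| < 2 gives |u| < 6, and by the triangle inequality |5u - 13| ≤ 5·6 + 13 = 43.
Hence |(5u^2 + 7u - 3) − 49| ≤ 43|u + 4| < eps provided |u + 4| < eps/43.
Choosing delta = min(2, eps/43) ensures both conditions, hence |(5u^2 + 7u - 3) − 49| < eps.

delta = min(2, eps/43)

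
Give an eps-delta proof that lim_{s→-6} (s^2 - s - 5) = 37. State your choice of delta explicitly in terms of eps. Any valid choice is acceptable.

Let eps > 0. We want delta > 0 such that 0 < |s + 6| < delta implies |(s^2 - s - 5) − 37| < eps.
(s^2 - s - 5) − 37 = s^2 - s - 42 = (s + 6)(s - 7).
So |(s^2 - s - 5) − 37| = |s + 6|·|s - 7|.
Assume first that |s + 6| < 1, so |s| < 7. Then |s - 7| ≤ 7 + 7 = 14.
Hence |(s^2 - s - 5) − 37| ≤ 14|s + 6| < eps provided |s + 6| < eps/14.
Choosing delta = min(1, eps/14) ensures both conditions, hence |(s^2 - s - 5) − 37| < eps.

delta = min(1, eps/14)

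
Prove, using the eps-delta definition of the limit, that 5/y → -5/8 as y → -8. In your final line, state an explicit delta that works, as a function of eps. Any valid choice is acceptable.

delta = min(4, (32/5)eps)

Let eps > 0 be given. We seek delta > 0 such that 0 < |y + 8| < delta implies |5/y + 5/8| < eps.
|5/y + 5/8| = 5·|-8 − y|/(8·|y|) = 5|y + 8|/(8|y|).
Restrict delta ≤ 4. Then |y + 8| < 4 gives |y| > 4, so 8|y| > 32.
Then |5/y + 5/8| < 5|y + 8|/32, which is < eps when |y + 8| < (32/5)eps.
Take delta = min(4, (32/5)eps). Then 0 < |y + 8| < delta gives both |y + 8| < 4 and |y + 8| < (32/5)eps, so |5/y + 5/8| < eps.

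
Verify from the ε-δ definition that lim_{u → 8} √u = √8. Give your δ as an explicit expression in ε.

δ = min(8, √8·ε)

Let ε > 0. We want δ > 0 such that 0 < |u − 8| < δ implies |√u − √8| < ε.
Multiplying by the conjugate, |√u − √8| = |u − 8|/(√u + √8).
Restrict δ ≤ 8 so that |u − 8| < 8 forces u > 0, and then √u + √8 > √8.
Hence |√u − √8| < |u − 8|/√8, which is < ε once |u − 8| < √8·ε.
Take δ = min(8, √8·ε). If 0 < |u − 8| < δ then u > 0 and |√u − √8| < |u − 8|/√8 < ε.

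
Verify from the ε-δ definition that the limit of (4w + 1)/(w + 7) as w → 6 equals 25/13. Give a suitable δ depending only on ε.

Suppose ε > 0. We want δ > 0 with 0 < |w − 6| < δ ⇒ |(4w + 1)/(w + 7) − (25/13)| < ε.
Combining over a common denominator, (4w + 1)/(w + 7) − (25/13) = [(4w + 1)·13 − 25·(w + 7)] / [13·(w + 7)] = 27(w − 6) / (13(w + 7)).
So |(4w + 1)/(w + 7) − (25/13)| = 27|w − 6| / (13·|w + 7|).
Restrict δ ≤ 13/2. Then |w − 6| < 13/2 gives |w + 7| = |(w − 6) + 13| ≥ 13 − 13/2 = 13/2.
Hence |(4w + 1)/(w + 7) − (25/13)| < 27|w − 6|/(13·(13/2)) = (54/169)|w − 6|, which is < ε once |w − 6| < (169/54)ε.
Take δ = min(13/2, (169/54)ε). Then 0 < |w − 6| < δ forces both bounds, so |(4w + 1)/(w + 7) − (25/13)| < ε.

δ = min(13/2, (169/54)ε)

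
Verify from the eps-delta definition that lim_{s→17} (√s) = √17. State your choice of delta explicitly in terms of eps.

delta = min(17, √17·eps)

Fix eps > 0. We want delta > 0 such that 0 < |s − 17| < delta implies |√s − √17| < eps.
Rationalise: √s − √17 = (s − 17)/(√s + √17), so |√s − √17| = |s − 17|/(√s + √17).
Restrict delta ≤ 17 so that |s − 17| < 17 forces s > 0, and then √s + √17 > √17.
Hence |√s − √17| < |s − 17|/√17, which is < eps once |s − 17| < √17·eps.
Take delta = min(17, √17·eps). If 0 < |s − 17| < delta then s > 0 and |√s − √17| < |s − 17|/√17 < eps.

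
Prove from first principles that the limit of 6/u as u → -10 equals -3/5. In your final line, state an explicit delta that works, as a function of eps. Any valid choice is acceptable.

Fix eps > 0. We seek delta > 0 such that 0 < |u + 10| < delta implies |6/u + 3/5| < eps.
|6/u + 3/5| = 6·|-10 − u|/(10·|u|) = 6|u + 10|/(10|u|).
Restrict delta ≤ 5. Then |u + 10| < 5 gives |u| > 5, so 10|u| > 50.
Then |6/u + 3/5| < 6|u + 10|/50, which is < eps when |u + 10| < (25/3)eps.
Take delta = min(5, (25/3)eps). Then 0 < |u + 10| < delta gives both |u + 10| < 5 and |u + 10| < (25/3)eps, so |6/u + 3/5| < eps.

delta = min(5, (25/3)eps)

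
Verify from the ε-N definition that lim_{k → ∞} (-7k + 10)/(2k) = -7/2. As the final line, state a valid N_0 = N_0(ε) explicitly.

N_0 = 5/ε

Fix ε > 0. For k ≥ 1, |(-7k + 10)/(2k) + 7/2| = |20|/(2(2k)) = 20/(2(2k)).
Since 2k ≥ 2k for k ≥ 1, this is ≤ 20/(2·2k) = 5/k.
So |(-7k + 10)/(2k) + 7/2| < ε whenever k > 5/ε.
Take N_0 = 5/ε. If k > N_0 then |(-7k + 10)/(2k) + 7/2| ≤ 5/k < ε.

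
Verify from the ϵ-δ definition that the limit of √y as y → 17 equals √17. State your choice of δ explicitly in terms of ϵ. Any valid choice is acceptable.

δ = min(17, √17·ϵ)

Suppose ϵ > 0. We want δ > 0 such that 0 < |y − 17| < δ implies |√y − √17| < ϵ.
Rationalise: √y − √17 = (y − 17)/(√y + √17), so |√y − √17| = |y − 17|/(√y + √17).
Restrict δ ≤ 17 so that |y − 17| < 17 forces y > 0, and then √y + √17 > √17.
Hence |√y − √17| < |y − 17|/√17, which is < ϵ once |y − 17| < √17·ϵ.
Take δ = min(17, √17·ϵ). If 0 < |y − 17| < δ then y > 0 and |√y − √17| < |y − 17|/√17 < ϵ.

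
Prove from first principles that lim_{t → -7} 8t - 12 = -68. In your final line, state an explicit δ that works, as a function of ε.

Suppose ε > 0. We need δ > 0 so that 0 < |t + 7| < δ implies |(8t - 12) + 68| < ε.
|(8t - 12) + 68| = |8t + 56| = 8|t + 7|.
Thus it suffices that |t + 7| < ε/8.
Take δ = ε/8. If 0 < |t + 7| < δ then |(8t - 12) + 68| = 8|t + 7| < 8·(ε/8) = ε.

δ = ε/8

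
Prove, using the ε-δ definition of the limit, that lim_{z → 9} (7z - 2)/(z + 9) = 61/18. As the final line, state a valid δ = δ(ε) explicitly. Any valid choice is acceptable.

δ = min(9, (162/65)ε)

Let ε > 0 be given. We want δ > 0 with 0 < |z − 9| < δ ⇒ |(7z - 2)/(z + 9) − (61/18)| < ε.
Combining over a common denominator, (7z - 2)/(z + 9) − (61/18) = [(7z - 2)·18 − 61·(z + 9)] / [18·(z + 9)] = 65(z − 9) / (18(z + 9)).
So |(7z - 2)/(z + 9) − (61/18)| = 65|z − 9| / (18·|z + 9|).
Restrict δ ≤ 9. Then |z − 9| < 9 gives |z + 9| = |(z − 9) + 18| ≥ 18 − 9 = 9.
Hence |(7z - 2)/(z + 9) − (61/18)| < 65|z − 9|/(18·9) = (65/162)|z − 9|, which is < ε once |z − 9| < (162/65)ε.
Take δ = min(9, (162/65)ε). Then 0 < |z − 9| < δ forces both bounds, so |(7z - 2)/(z + 9) − (61/18)| < ε.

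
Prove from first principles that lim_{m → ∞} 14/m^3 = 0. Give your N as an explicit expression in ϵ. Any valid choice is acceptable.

N = (14/ϵ)^{1/3}

Let ϵ > 0. For m ≥ 1, |14/m^3 − 0| = 14/m^3.
14/m^3 < ϵ ⇔ m^3 > 14/ϵ ⇔ m > (14/ϵ)^{1/3}.
Take N = (14/ϵ)^{1/3}. Then m > N implies 14/m^3 < ϵ.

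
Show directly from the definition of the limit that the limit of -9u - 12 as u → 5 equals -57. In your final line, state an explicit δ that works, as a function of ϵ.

Fix ϵ > 0. We need δ > 0 so that 0 < |u − 5| < δ implies |(-9u - 12) + 57| < ϵ.
|(-9u - 12) + 57| = |-9u + 45| = 9|u − 5|.
Thus it suffices that |u − 5| < ϵ/9.
Take δ = ϵ/9. If 0 < |u − 5| < δ then |(-9u - 12) + 57| = 9|u − 5| < 9·(ϵ/9) = ϵ.

δ = ϵ/9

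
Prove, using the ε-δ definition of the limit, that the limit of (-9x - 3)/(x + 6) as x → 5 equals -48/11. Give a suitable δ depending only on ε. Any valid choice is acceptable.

Suppose ε > 0. We want δ > 0 with 0 < |x − 5| < δ ⇒ |(-9x - 3)/(x + 6) + 48/11| < ε.
Combining over a common denominator, (-9x - 3)/(x + 6) + 48/11 = [(-9x - 3)·11 − (-48)·(x + 6)] / [11·(x + 6)] = -51(x − 5) / (11(x + 6)).
So |(-9x - 3)/(x + 6) + 48/11| = 51|x − 5| / (11·|x + 6|).
Require δ ≤ 11/2, so |x + 6| ≥ |11| − |x − 5| > 11 − 11/2 = 11/2.
Hence |(-9x - 3)/(x + 6) + 48/11| < 51|x − 5|/(11·(11/2)) = (102/121)|x − 5|, which is < ε once |x − 5| < (121/102)ε.
Take δ = min(11/2, (121/102)ε). Then 0 < |x − 5| < δ forces both bounds, so |(-9x - 3)/(x + 6) + 48/11| < ε.

δ = min(11/2, (121/102)ε)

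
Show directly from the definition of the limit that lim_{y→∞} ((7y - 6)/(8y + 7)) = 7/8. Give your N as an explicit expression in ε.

N = (97/64)/ε

Let ε > 0 be given. We seek N > 0 such that y > N implies |(7y - 6)/(8y + 7) − (7/8)| < ε.
(7y - 6)/(8y + 7) − (7/8) = (8(7y - 6) − 7(8y + 7)) / (8(8y + 7)) = -97/(8(8y + 7)).
For y > 0 we have 8y + 7 > 8y, so |(7y - 6)/(8y + 7) − (7/8)| = 97/(8(8y + 7)) < 97/(8·8y) = (97/64)/y.
Thus |(7y - 6)/(8y + 7) − (7/8)| < ε whenever y > (97/64)/ε.
Take N = (97/64)/ε. If y > N then |(7y - 6)/(8y + 7) − (7/8)| < (97/64)/y < ε.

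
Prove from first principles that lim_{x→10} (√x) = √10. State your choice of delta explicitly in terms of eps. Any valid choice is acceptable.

delta = min(10, √10·eps)

Let eps > 0 be given. We want delta > 0 such that 0 < |x − 10| < delta implies |√x − √10| < eps.
Rationalise: √x − √10 = (x − 10)/(√x + √10), so |√x − √10| = |x − 10|/(√x + √10).
Restrict delta ≤ 10 so that |x − 10| < 10 forces x > 0, and then √x + √10 > √10.
Hence |√x − √10| < |x − 10|/√10, which is < eps once |x − 10| < √10·eps.
Take delta = min(10, √10·eps). If 0 < |x − 10| < delta then x > 0 and |√x − √10| < |x − 10|/√10 < eps.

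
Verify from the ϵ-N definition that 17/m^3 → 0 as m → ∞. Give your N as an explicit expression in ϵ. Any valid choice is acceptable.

N = (17/ϵ)^{1/3}

Suppose ϵ > 0. For m ≥ 1, |17/m^3 − 0| = 17/m^3.
17/m^3 < ϵ ⇔ m^3 > 17/ϵ ⇔ m > (17/ϵ)^{1/3}.
Take N = (17/ϵ)^{1/3}. Then m > N implies 17/m^3 < ϵ.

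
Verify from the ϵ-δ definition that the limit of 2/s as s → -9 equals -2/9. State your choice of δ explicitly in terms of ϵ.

δ = min(9/2, (81/4)ϵ)

Suppose ϵ > 0. We seek δ > 0 such that 0 < |s + 9| < δ implies |2/s + 2/9| < ϵ.
|2/s + 2/9| = 2·|-9 − s|/(9·|s|) = 2|s + 9|/(9|s|).
Restrict δ ≤ 9/2. Then |s + 9| < 9/2 gives |s| > 9/2, so 9|s| > 81/2.
Then |2/s + 2/9| < 2|s + 9|/(81/2), which is < ϵ when |s + 9| < (81/4)ϵ.
Take δ = min(9/2, (81/4)ϵ). Then 0 < |s + 9| < δ gives both |s + 9| < 9/2 and |s + 9| < (81/4)ϵ, so |2/s + 2/9| < ϵ.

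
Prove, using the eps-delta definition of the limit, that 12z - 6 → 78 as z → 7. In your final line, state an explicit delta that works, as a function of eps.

Let eps > 0 be given. We need delta > 0 so that 0 < |z − 7| < delta implies |(12z - 6) − 78| < eps.
|(12z - 6) − 78| = |12z - 84| = 12|z − 7|.
So 12|z − 7| < eps exactly when |z − 7| < eps/12.
Take delta = eps/12. If 0 < |z − 7| < delta then |(12z - 6) − 78| = 12|z − 7| < 12·(eps/12) = eps.

delta = eps/12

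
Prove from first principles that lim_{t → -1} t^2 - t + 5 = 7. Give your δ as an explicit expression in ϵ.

δ = min(1, ϵ/4)

Suppose ϵ > 0. We want δ > 0 such that 0 < |t + 1| < δ implies |(t^2 - t + 5) − 7| < ϵ.
(t^2 - t + 5) − 7 = t^2 - t - 2 = (t + 1)(t - 2).
So |(t^2 - t + 5) − 7| = |t + 1|·|t - 2|.
Require δ ≤ 1. Then |t + 1| < 1 gives |t| < 2, and by the triangle inequality |t - 2| ≤ 2 + 2 = 4.
Hence |(t^2 - t + 5) − 7| ≤ 4|t + 1| < ϵ provided |t + 1| < ϵ/4.
Choosing δ = min(1, ϵ/4) ensures both conditions, hence |(t^2 - t + 5) − 7| < ϵ.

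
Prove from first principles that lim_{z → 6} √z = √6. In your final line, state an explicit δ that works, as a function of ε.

δ = min(6, √6·ε)

Suppose ε > 0. We want δ > 0 such that 0 < |z − 6| < δ implies |√z − √6| < ε.
Rationalise: √z − √6 = (z − 6)/(√z + √6), so |√z − √6| = |z − 6|/(√z + √6).
Restrict δ ≤ 6 so that |z − 6| < 6 forces z > 0, and then √z + √6 > √6.
Hence |√z − √6| < |z − 6|/√6, which is < ε once |z − 6| < √6·ε.
Take δ = min(6, √6·ε). If 0 < |z − 6| < δ then z > 0 and |√z − √6| < |z − 6|/√6 < ε.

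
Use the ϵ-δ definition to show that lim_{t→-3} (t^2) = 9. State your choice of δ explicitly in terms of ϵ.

Let ϵ > 0. We seek δ > 0 with 0 < |t + 3| < δ ⇒ |t^2 − 9| < ϵ.
Factor: t^2 − 9 = (t + 3)(t - 3), so |t^2 − 9| = |t + 3|·|t - 3|.
Restrict δ ≤ 2. Then |t + 3| < 2 gives |t| < 5, so by the triangle inequality |t - 3| ≤ 5 + 3 = 8.
Hence |t^2 − 9| ≤ 8|t + 3|, which is < ϵ once |t + 3| < ϵ/8.
Take δ = min(2, ϵ/8). If 0 < |t + 3| < δ then both bounds hold and |t^2 − 9| ≤ 8|t + 3| < 8·(ϵ/8) = ϵ.

δ = min(2, ϵ/8)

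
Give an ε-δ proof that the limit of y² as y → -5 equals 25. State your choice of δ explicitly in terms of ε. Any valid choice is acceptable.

Suppose ε > 0. We seek δ > 0 with 0 < |y + 5| < δ ⇒ |y² − 25| < ε.
Factor: y² − 25 = (y + 5)(y - 5), so |y² − 25| = |y + 5|·|y - 5|.
Impose δ ≤ 2 so that |y| < 7; then |y - 5| ≤ 12.
Hence |y² − 25| ≤ 12|y + 5|, which is < ε once |y + 5| < ε/12.
Take δ = min(2, ε/12). If 0 < |y + 5| < δ then both bounds hold and |y² − 25| ≤ 12|y + 5| < 12·(ε/12) = ε.

δ = min(2, ε/12)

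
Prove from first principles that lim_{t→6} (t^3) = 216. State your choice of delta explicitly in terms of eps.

Fix eps > 0. We seek delta > 0 with 0 < |t − 6| < delta ⇒ |t^3 − 216| < eps.
Factor: t^3 − 216 = (t − 6)(t^2 + 6t + 36), so |t^3 − 216| = |t − 6|·|t^2 + 6t + 36|.
Restrict delta ≤ 1. Then |t − 6| < 1 gives |t| < 7, so by the triangle inequality |t^2 + 6t + 36| ≤ 7^2 + 6·7 + 36 = 127.
Hence |t^3 − 216| ≤ 127|t − 6|, which is < eps once |t − 6| < eps/127.
Take delta = min(1, eps/127). If 0 < |t − 6| < delta then both bounds hold and |t^3 − 216| ≤ 127|t − 6| < 127·(eps/127) = eps.

delta = min(1, eps/127)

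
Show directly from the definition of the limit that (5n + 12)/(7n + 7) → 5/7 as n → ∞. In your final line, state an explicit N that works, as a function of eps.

Let eps > 0. For n ≥ 1, |(5n + 12)/(7n + 7) − (5/7)| = |49|/(7(7n + 7)) = 49/(7(7n + 7)).
Since 7n + 7 ≥ 7n for n ≥ 1, this is ≤ 49/(7·7n) = 1/n.
So |(5n + 12)/(7n + 7) − (5/7)| < eps whenever n > 1/eps.
Take N = 1/eps. If n > N then |(5n + 12)/(7n + 7) − (5/7)| ≤ 1/n < eps.

N = 1/eps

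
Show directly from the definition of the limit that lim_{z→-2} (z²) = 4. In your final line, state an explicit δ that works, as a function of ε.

δ = min(1, ε/5)

Let ε > 0. We seek δ > 0 with 0 < |z + 2| < δ ⇒ |z² − 4| < ε.
Factor: z² − 4 = (z + 2)(z - 2), so |z² − 4| = |z + 2|·|z - 2|.
Impose δ ≤ 1 so that |z| < 3; then |z - 2| ≤ 5.
Hence |z² − 4| ≤ 5|z + 2|, which is < ε once |z + 2| < ε/5.
Take δ = min(1, ε/5). If 0 < |z + 2| < δ then both bounds hold and |z² − 4| ≤ 5|z + 2| < 5·(ε/5) = ε.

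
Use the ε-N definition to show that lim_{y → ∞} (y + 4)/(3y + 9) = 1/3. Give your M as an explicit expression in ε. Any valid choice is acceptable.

Fix ε > 0. We seek M > 0 such that y > M implies |(y + 4)/(3y + 9) − (1/3)| < ε.
(y + 4)/(3y + 9) − (1/3) = (3(y + 4) − (3y + 9)) / (3(3y + 9)) = 3/(3(3y + 9)).
For y > 0 we have 3y + 9 > 3y, so |(y + 4)/(3y + 9) − (1/3)| = 3/(3(3y + 9)) < 3/(3·3y) = (1/3)/y.
Thus |(y + 4)/(3y + 9) − (1/3)| < ε whenever y > (1/3)/ε.
Take M = (1/3)/ε. If y > M then |(y + 4)/(3y + 9) − (1/3)| < (1/3)/y < ε.

M = (1/3)/ε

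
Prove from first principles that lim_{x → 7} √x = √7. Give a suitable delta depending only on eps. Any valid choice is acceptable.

Let eps > 0 be given. We want delta > 0 such that 0 < |x − 7| < delta implies |√x − √7| < eps.
Multiplying by the conjugate, |√x − √7| = |x − 7|/(√x + √7).
Restrict delta ≤ 7 so that |x − 7| < 7 forces x > 0, and then √x + √7 > √7.
Hence |√x − √7| < |x − 7|/√7, which is < eps once |x − 7| < √7·eps.
Take delta = min(7, √7·eps). If 0 < |x − 7| < delta then x > 0 and |√x − √7| < |x − 7|/√7 < eps.

delta = min(7, √7·eps)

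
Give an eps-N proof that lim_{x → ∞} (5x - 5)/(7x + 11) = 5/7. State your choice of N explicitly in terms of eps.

Suppose eps > 0. We seek N > 0 such that x > N implies |(5x - 5)/(7x + 11) − (5/7)| < eps.
(5x - 5)/(7x + 11) − (5/7) = (7(5x - 5) − 5(7x + 11)) / (7(7x + 11)) = -90/(7(7x + 11)).
For x > 0 we have 7x + 11 > 7x, so |(5x - 5)/(7x + 11) − (5/7)| = 90/(7(7x + 11)) < 90/(7·7x) = (90/49)/x.
Thus |(5x - 5)/(7x + 11) − (5/7)| < eps whenever x > (90/49)/eps.
Take N = (90/49)/eps. If x > N then |(5x - 5)/(7x + 11) − (5/7)| < (90/49)/x < eps.

N = (90/49)/eps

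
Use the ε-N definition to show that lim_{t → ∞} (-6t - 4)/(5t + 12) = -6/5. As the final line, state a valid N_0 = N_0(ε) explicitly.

N_0 = (52/25)/ε

Let ε > 0 be given. We seek N_0 > 0 such that t > N_0 implies |(-6t - 4)/(5t + 12) + 6/5| < ε.
(-6t - 4)/(5t + 12) + 6/5 = (5(-6t - 4) − (-6)(5t + 12)) / (5(5t + 12)) = 52/(5(5t + 12)).
For t > 0 we have 5t + 12 > 5t, so |(-6t - 4)/(5t + 12) + 6/5| = 52/(5(5t + 12)) < 52/(5·5t) = (52/25)/t.
Thus |(-6t - 4)/(5t + 12) + 6/5| < ε whenever t > (52/25)/ε.
Take N_0 = (52/25)/ε. If t > N_0 then |(-6t - 4)/(5t + 12) + 6/5| < (52/25)/t < ε.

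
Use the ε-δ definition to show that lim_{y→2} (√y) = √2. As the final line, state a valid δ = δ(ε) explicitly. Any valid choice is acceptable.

δ = min(2, √2·ε)

Let ε > 0. We want δ > 0 such that 0 < |y − 2| < δ implies |√y − √2| < ε.
Rationalise: √y − √2 = (y − 2)/(√y + √2), so |√y − √2| = |y − 2|/(√y + √2).
Restrict δ ≤ 2 so that |y − 2| < 2 forces y > 0, and then √y + √2 > √2.
Hence |√y − √2| < |y − 2|/√2, which is < ε once |y − 2| < √2·ε.
Take δ = min(2, √2·ε). If 0 < |y − 2| < δ then y > 0 and |√y − √2| < |y − 2|/√2 < ε.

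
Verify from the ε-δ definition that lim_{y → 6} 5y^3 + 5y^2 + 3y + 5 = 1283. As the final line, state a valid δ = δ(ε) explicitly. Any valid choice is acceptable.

Fix ε > 0. We want δ > 0 such that 0 < |y − 6| < δ implies |(5y^3 + 5y^2 + 3y + 5) − 1283| < ε.
(5y^3 + 5y^2 + 3y + 5) − 1283 = 5y^3 + 5y^2 + 3y - 1278 = (y − 6)(5y^2 + 35y + 213).
So |(5y^3 + 5y^2 + 3y + 5) − 1283| = |y − 6|·|5y^2 + 35y + 213|.
Assume first that |y − 6| < 1, so |y| < 7. Then |5y^2 + 35y + 213| ≤ 5·7^2 + 35·7 + 213 = 703.
Hence |(5y^3 + 5y^2 + 3y + 5) − 1283| ≤ 703|y − 6| < ε provided |y − 6| < ε/703.
Take δ = min(1, ε/703). Then 0 < |y − 6| < δ gives both |y − 6| < 1 and |y − 6| < ε/703, so |(5y^3 + 5y^2 + 3y + 5) − 1283| < ε.

δ = min(1, ε/703)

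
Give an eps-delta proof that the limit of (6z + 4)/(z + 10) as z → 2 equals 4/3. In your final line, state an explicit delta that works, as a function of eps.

Let eps > 0 be given. We want delta > 0 with 0 < |z − 2| < delta ⇒ |(6z + 4)/(z + 10) − (4/3)| < eps.
Combining over a common denominator, (6z + 4)/(z + 10) − (4/3) = [(6z + 4)·12 − 16·(z + 10)] / [12·(z + 10)] = 56(z − 2) / (12(z + 10)).
So |(6z + 4)/(z + 10) − (4/3)| = 56|z − 2| / (12·|z + 10|).
Require delta ≤ 6, so |z + 10| ≥ |12| − |z − 2| > 12 − 6 = 6.
Hence |(6z + 4)/(z + 10) − (4/3)| < 56|z − 2|/(12·6) = (7/9)|z − 2|, which is < eps once |z − 2| < (9/7)eps.
Take delta = min(6, (9/7)eps). Then 0 < |z − 2| < delta forces both bounds, so |(6z + 4)/(z + 10) − (4/3)| < eps.

delta = min(6, (9/7)eps)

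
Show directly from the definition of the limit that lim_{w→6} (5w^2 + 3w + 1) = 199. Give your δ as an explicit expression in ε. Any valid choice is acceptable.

δ = min(1, ε/68)

Let ε > 0. We want δ > 0 such that 0 < |w − 6| < δ implies |(5w^2 + 3w + 1) − 199| < ε.
(5w^2 + 3w + 1) − 199 = 5w^2 + 3w - 198 = (w − 6)(5w + 33).
So |(5w^2 + 3w + 1) − 199| = |w − 6|·|5w + 33|.
Assume first that |w − 6| < 1, so |w| < 7. Then |5w + 33| ≤ 5·7 + 33 = 68.
Hence |(5w^2 + 3w + 1) − 199| ≤ 68|w − 6| < ε provided |w − 6| < ε/68.
Take δ = min(1, ε/68). Then 0 < |w − 6| < δ gives both |w − 6| < 1 and |w − 6| < ε/68, so |(5w^2 + 3w + 1) − 199| < ε.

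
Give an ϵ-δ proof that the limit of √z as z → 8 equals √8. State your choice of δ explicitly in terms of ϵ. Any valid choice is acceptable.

Fix ϵ > 0. We want δ > 0 such that 0 < |z − 8| < δ implies |√z − √8| < ϵ.
Multiplying by the conjugate, |√z − √8| = |z − 8|/(√z + √8).
Restrict δ ≤ 8 so that |z − 8| < 8 forces z > 0, and then √z + √8 > √8.
Hence |√z − √8| < |z − 8|/√8, which is < ϵ once |z − 8| < √8·ϵ.
Take δ = min(8, √8·ϵ). If 0 < |z − 8| < δ then z > 0 and |√z − √8| < |z − 8|/√8 < ϵ.

δ = min(8, √8·ϵ)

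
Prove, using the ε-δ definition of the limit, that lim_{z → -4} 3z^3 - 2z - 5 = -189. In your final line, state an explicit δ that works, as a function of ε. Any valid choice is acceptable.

δ = min(1, ε/181)

Suppose ε > 0. We want δ > 0 such that 0 < |z + 4| < δ implies |(3z^3 - 2z - 5) + 189| < ε.
(3z^3 - 2z - 5) + 189 = 3z^3 - 2z + 184 = (z + 4)(3z^2 - 12z + 46).
So |(3z^3 - 2z - 5) + 189| = |z + 4|·|3z^2 - 12z + 46|.
Require δ ≤ 1. Then |z + 4| < 1 gives |z| < 5, and by the triangle inequality |3z^2 - 12z + 46| ≤ 3·5^2 + 12·5 + 46 = 181.
Hence |(3z^3 - 2z - 5) + 189| ≤ 181|z + 4| < ε provided |z + 4| < ε/181.
Choosing δ = min(1, ε/181) ensures both conditions, hence |(3z^3 - 2z - 5) + 189| < ε.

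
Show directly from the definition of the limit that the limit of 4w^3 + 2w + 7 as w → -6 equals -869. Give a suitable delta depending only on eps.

delta = min(1, eps/510)

Suppose eps > 0. We want delta > 0 such that 0 < |w + 6| < delta implies |(4w^3 + 2w + 7) + 869| < eps.
(4w^3 + 2w + 7) + 869 = 4w^3 + 2w + 876 = (w + 6)(4w^2 - 24w + 146).
So |(4w^3 + 2w + 7) + 869| = |w + 6|·|4w^2 - 24w + 146|.
Assume first that |w + 6| < 1, so |w| < 7. Then |4w^2 - 24w + 146| ≤ 4·7^2 + 24·7 + 146 = 510.
Hence |(4w^3 + 2w + 7) + 869| ≤ 510|w + 6| < eps provided |w + 6| < eps/510.
Take delta = min(1, eps/510). Then 0 < |w + 6| < delta gives both |w + 6| < 1 and |w + 6| < eps/510, so |(4w^3 + 2w + 7) + 869| < eps.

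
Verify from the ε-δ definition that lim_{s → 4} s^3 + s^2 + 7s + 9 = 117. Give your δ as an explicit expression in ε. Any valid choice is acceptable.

δ = min(2, ε/93)

Let ε > 0. We want δ > 0 such that 0 < |s − 4| < δ implies |(s^3 + s^2 + 7s + 9) − 117| < ε.
(s^3 + s^2 + 7s + 9) − 117 = s^3 + s^2 + 7s - 108 = (s − 4)(s^2 + 5s + 27).
So |(s^3 + s^2 + 7s + 9) − 117| = |s − 4|·|s^2 + 5s + 27|.
Assume first that |s − 4| < 2, so |s| < 6. Then |s^2 + 5s + 27| ≤ 6^2 + 5·6 + 27 = 93.
Hence |(s^3 + s^2 + 7s + 9) − 117| ≤ 93|s − 4| < ε provided |s − 4| < ε/93.
Take δ = min(2, ε/93). Then 0 < |s − 4| < δ gives both |s − 4| < 2 and |s − 4| < ε/93, so |(s^3 + s^2 + 7s + 9) − 117| < ε.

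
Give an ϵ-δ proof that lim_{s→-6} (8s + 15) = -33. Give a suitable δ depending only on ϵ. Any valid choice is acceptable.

δ = ϵ/8

Suppose ϵ > 0. We need δ > 0 so that 0 < |s + 6| < δ implies |(8s + 15) + 33| < ϵ.
|(8s + 15) + 33| = |8s + 48| = 8|s + 6|.
Thus it suffices that |s + 6| < ϵ/8.
Choosing δ = ϵ/8 gives |(8s + 15) + 33| = 8|s + 6| < ϵ whenever |s + 6| < δ.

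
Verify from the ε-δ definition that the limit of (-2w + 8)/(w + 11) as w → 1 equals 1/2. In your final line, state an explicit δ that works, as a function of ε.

δ = min(6, (12/5)ε)

Let ε > 0. We want δ > 0 with 0 < |w − 1| < δ ⇒ |(-2w + 8)/(w + 11) − (1/2)| < ε.
Combining over a common denominator, (-2w + 8)/(w + 11) − (1/2) = [(-2w + 8)·12 − 6·(w + 11)] / [12·(w + 11)] = -30(w − 1) / (12(w + 11)).
So |(-2w + 8)/(w + 11) − (1/2)| = 30|w − 1| / (12·|w + 11|).
Require δ ≤ 6, so |w + 11| ≥ |12| − |w − 1| > 12 − 6 = 6.
Hence |(-2w + 8)/(w + 11) − (1/2)| < 30|w − 1|/(12·6) = (5/12)|w − 1|, which is < ε once |w − 1| < (12/5)ε.
Take δ = min(6, (12/5)ε). Then 0 < |w − 1| < δ forces both bounds, so |(-2w + 8)/(w + 11) − (1/2)| < ε.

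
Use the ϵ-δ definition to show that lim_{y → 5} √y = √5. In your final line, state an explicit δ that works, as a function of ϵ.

Fix ϵ > 0. We want δ > 0 such that 0 < |y − 5| < δ implies |√y − √5| < ϵ.
Rationalise: √y − √5 = (y − 5)/(√y + √5), so |√y − √5| = |y − 5|/(√y + √5).
Restrict δ ≤ 5 so that |y − 5| < 5 forces y > 0, and then √y + √5 > √5.
Hence |√y − √5| < |y − 5|/√5, which is < ϵ once |y − 5| < √5·ϵ.
Take δ = min(5, √5·ϵ). If 0 < |y − 5| < δ then y > 0 and |√y − √5| < |y − 5|/√5 < ϵ.

δ = min(5, √5·ϵ)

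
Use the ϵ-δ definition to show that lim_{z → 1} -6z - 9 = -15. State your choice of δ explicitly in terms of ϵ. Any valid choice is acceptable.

Let ϵ > 0. We need δ > 0 so that 0 < |z − 1| < δ implies |(-6z - 9) + 15| < ϵ.
|(-6z - 9) + 15| = |-6z + 6| = 6|z − 1|.
Thus it suffices that |z − 1| < ϵ/6.
Take δ = ϵ/6. If 0 < |z − 1| < δ then |(-6z - 9) + 15| = 6|z − 1| < 6·(ϵ/6) = ϵ.

δ = ϵ/6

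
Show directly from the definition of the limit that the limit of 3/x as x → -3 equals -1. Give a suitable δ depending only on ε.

Suppose ε > 0. We seek δ > 0 such that 0 < |x + 3| < δ implies |3/x + 1| < ε.
|3/x + 1| = 3·|-3 − x|/(3·|x|) = 3|x + 3|/(3|x|).
Restrict δ ≤ 3/2. Then |x + 3| < 3/2 gives |x| > 3/2, so 3|x| > 9/2.
Then |3/x + 1| < 3|x + 3|/(9/2), which is < ε when |x + 3| < (3/2)ε.
Take δ = min(3/2, (3/2)ε). Then 0 < |x + 3| < δ gives both |x + 3| < 3/2 and |x + 3| < (3/2)ε, so |3/x + 1| < ε.

δ = min(3/2, (3/2)ε)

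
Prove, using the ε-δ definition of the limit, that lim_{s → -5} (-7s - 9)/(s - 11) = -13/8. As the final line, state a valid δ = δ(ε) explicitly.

Suppose ε > 0. We want δ > 0 with 0 < |s + 5| < δ ⇒ |(-7s - 9)/(s - 11) + 13/8| < ε.
Combining over a common denominator, (-7s - 9)/(s - 11) + 13/8 = [(-7s - 9)·(-16) − 26·(s - 11)] / [(-16)·(s - 11)] = 86(s + 5) / ((-16)(s - 11)).
So |(-7s - 9)/(s - 11) + 13/8| = 86|s + 5| / (16·|s − 11|).
Restrict δ ≤ 8. Then |s + 5| < 8 gives |s − 11| = |(s + 5) + (-16)| ≥ 16 − 8 = 8.
Hence |(-7s - 9)/(s - 11) + 13/8| < 86|s + 5|/(16·8) = (43/64)|s + 5|, which is < ε once |s + 5| < (64/43)ε.
Take δ = min(8, (64/43)ε). Then 0 < |s + 5| < δ forces both bounds, so |(-7s - 9)/(s - 11) + 13/8| < ε.

δ = min(8, (64/43)ε)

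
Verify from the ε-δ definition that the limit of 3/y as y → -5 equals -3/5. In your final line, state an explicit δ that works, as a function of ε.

δ = min(5/2, (25/6)ε)

Let ε > 0. We seek δ > 0 such that 0 < |y + 5| < δ implies |3/y + 3/5| < ε.
|3/y + 3/5| = 3·|-5 − y|/(5·|y|) = 3|y + 5|/(5|y|).
Require δ ≤ 5/2 so that |y| > 5 − 5/2 = 5/2, hence 5|y| > 25/2.
Then |3/y + 3/5| < 3|y + 5|/(25/2), which is < ε when |y + 5| < (25/6)ε.
Take δ = min(5/2, (25/6)ε). Then 0 < |y + 5| < δ gives both |y + 5| < 5/2 and |y + 5| < (25/6)ε, so |3/y + 3/5| < ε.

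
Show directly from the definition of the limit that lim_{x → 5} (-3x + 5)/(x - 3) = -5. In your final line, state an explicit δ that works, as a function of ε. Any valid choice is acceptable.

Let ε > 0 be given. We want δ > 0 with 0 < |x − 5| < δ ⇒ |(-3x + 5)/(x - 3) + 5| < ε.
Combining over a common denominator, (-3x + 5)/(x - 3) + 5 = [(-3x + 5)·2 − (-10)·(x - 3)] / [2·(x - 3)] = 4(x − 5) / (2(x - 3)).
So |(-3x + 5)/(x - 3) + 5| = 4|x − 5| / (2·|x − 3|).
Restrict δ ≤ 1. Then |x − 5| < 1 gives |x − 3| = |(x − 5) + 2| ≥ 2 − 1 = 1.
Hence |(-3x + 5)/(x - 3) + 5| < 4|x − 5|/(2·1) = 2|x − 5|, which is < ε once |x − 5| < (1/2)ε.
Take δ = min(1, (1/2)ε). Then 0 < |x − 5| < δ forces both bounds, so |(-3x + 5)/(x - 3) + 5| < ε.

δ = min(1, (1/2)ε)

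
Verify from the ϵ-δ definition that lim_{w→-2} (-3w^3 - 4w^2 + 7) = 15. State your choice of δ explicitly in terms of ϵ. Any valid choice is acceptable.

Suppose ϵ > 0. We want δ > 0 such that 0 < |w + 2| < δ implies |(-3w^3 - 4w^2 + 7) − 15| < ϵ.
(-3w^3 - 4w^2 + 7) − 15 = -3w^3 - 4w^2 - 8 = (w + 2)(-3w^2 + 2w - 4).
So |(-3w^3 - 4w^2 + 7) − 15| = |w + 2|·|-3w^2 + 2w - 4|.
Require δ ≤ 1. Then |w + 2| < 1 gives |w| < 3, and by the triangle inequality |-3w^2 + 2w - 4| ≤ 3·3^2 + 2·3 + 4 = 37.
Hence |(-3w^3 - 4w^2 + 7) − 15| ≤ 37|w + 2| < ϵ provided |w + 2| < ϵ/37.
Take δ = min(1, ϵ/37). Then 0 < |w + 2| < δ gives both |w + 2| < 1 and |w + 2| < ϵ/37, so |(-3w^3 - 4w^2 + 7) − 15| < ϵ.

δ = min(1, ϵ/37)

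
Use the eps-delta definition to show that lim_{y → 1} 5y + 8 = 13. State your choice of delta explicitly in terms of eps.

Let eps > 0. We need delta > 0 so that 0 < |y − 1| < delta implies |(5y + 8) − 13| < eps.
Since (5y + 8) − 13 = 5(y − 1), we have |(5y + 8) − 13| = 5|y − 1|.
Thus it suffices that |y − 1| < eps/5.
Choosing delta = eps/5 gives |(5y + 8) − 13| = 5|y − 1| < eps whenever |y − 1| < delta.

delta = eps/5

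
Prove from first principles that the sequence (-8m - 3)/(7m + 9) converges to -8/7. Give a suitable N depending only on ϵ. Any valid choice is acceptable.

N = (51/49)/ϵ

Suppose ϵ > 0. For m ≥ 1, |(-8m - 3)/(7m + 9) + 8/7| = |51|/(7(7m + 9)) = 51/(7(7m + 9)).
Since 7m + 9 ≥ 7m for m ≥ 1, this is ≤ 51/(7·7m) = (51/49)/m.
So |(-8m - 3)/(7m + 9) + 8/7| < ϵ whenever m > (51/49)/ϵ.
Take N = (51/49)/ϵ. If m > N then |(-8m - 3)/(7m + 9) + 8/7| ≤ (51/49)/m < ϵ.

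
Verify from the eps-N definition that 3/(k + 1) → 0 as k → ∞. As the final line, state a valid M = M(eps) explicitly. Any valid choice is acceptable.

Let eps > 0 be given. For k ≥ 1, |3/(k + 1) − 0| = 3/(k + 1) ≤ 3/k.
We need 3/k < eps, i.e. k > 3/eps.
Take M = 3/eps. If k > M then |3/(k + 1)| ≤ 3/k < eps.

M = 3/eps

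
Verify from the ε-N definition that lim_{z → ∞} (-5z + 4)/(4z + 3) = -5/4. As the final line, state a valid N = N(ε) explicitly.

N = (31/16)/ε

Suppose ε > 0. We seek N > 0 such that z > N implies |(-5z + 4)/(4z + 3) + 5/4| < ε.
(-5z + 4)/(4z + 3) + 5/4 = (4(-5z + 4) − (-5)(4z + 3)) / (4(4z + 3)) = 31/(4(4z + 3)).
For z > 0 we have 4z + 3 > 4z, so |(-5z + 4)/(4z + 3) + 5/4| = 31/(4(4z + 3)) < 31/(4·4z) = (31/16)/z.
Thus |(-5z + 4)/(4z + 3) + 5/4| < ε whenever z > (31/16)/ε.
Take N = (31/16)/ε. If z > N then |(-5z + 4)/(4z + 3) + 5/4| < (31/16)/z < ε.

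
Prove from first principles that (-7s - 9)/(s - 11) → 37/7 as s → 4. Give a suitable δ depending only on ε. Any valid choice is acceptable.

Let ε > 0 be given. We want δ > 0 with 0 < |s − 4| < δ ⇒ |(-7s - 9)/(s - 11) − (37/7)| < ε.
Combining over a common denominator, (-7s - 9)/(s - 11) − (37/7) = [(-7s - 9)·(-7) − (-37)·(s - 11)] / [(-7)·(s - 11)] = 86(s − 4) / ((-7)(s - 11)).
So |(-7s - 9)/(s - 11) − (37/7)| = 86|s − 4| / (7·|s − 11|).
Require δ ≤ 7/2, so |s − 11| ≥ |-7| − |s − 4| > 7 − 7/2 = 7/2.
Hence |(-7s - 9)/(s - 11) − (37/7)| < 86|s − 4|/(7·(7/2)) = (172/49)|s − 4|, which is < ε once |s − 4| < (49/172)ε.
Take δ = min(7/2, (49/172)ε). Then 0 < |s − 4| < δ forces both bounds, so |(-7s - 9)/(s - 11) − (37/7)| < ε.

δ = min(7/2, (49/172)ε)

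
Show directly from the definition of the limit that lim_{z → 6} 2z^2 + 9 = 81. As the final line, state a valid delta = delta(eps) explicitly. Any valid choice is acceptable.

delta = min(1, eps/26)

Let eps > 0 be given. We want delta > 0 such that 0 < |z − 6| < delta implies |(2z^2 + 9) − 81| < eps.
(2z^2 + 9) − 81 = 2z^2 - 72 = (z − 6)(2z + 12).
So |(2z^2 + 9) − 81| = |z − 6|·|2z + 12|.
Assume first that |z − 6| < 1, so |z| < 7. Then |2z + 12| ≤ 2·7 + 12 = 26.
Hence |(2z^2 + 9) − 81| ≤ 26|z − 6| < eps provided |z − 6| < eps/26.
Choosing delta = min(1, eps/26) ensures both conditions, hence |(2z^2 + 9) − 81| < eps.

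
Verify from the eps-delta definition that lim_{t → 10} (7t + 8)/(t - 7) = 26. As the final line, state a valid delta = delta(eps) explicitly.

Fix eps > 0. We want delta > 0 with 0 < |t − 10| < delta ⇒ |(7t + 8)/(t - 7) − 26| < eps.
Combining over a common denominator, (7t + 8)/(t - 7) − 26 = [(7t + 8)·3 − 78·(t - 7)] / [3·(t - 7)] = -57(t − 10) / (3(t - 7)).
So |(7t + 8)/(t - 7) − 26| = 57|t − 10| / (3·|t − 7|).
Restrict delta ≤ 3/2. Then |t − 10| < 3/2 gives |t − 7| = |(t − 10) + 3| ≥ 3 − 3/2 = 3/2.
Hence |(7t + 8)/(t - 7) − 26| < 57|t − 10|/(3·(3/2)) = (38/3)|t − 10|, which is < eps once |t − 10| < (3/38)eps.
Take delta = min(3/2, (3/38)eps). Then 0 < |t − 10| < delta forces both bounds, so |(7t + 8)/(t - 7) − 26| < eps.

delta = min(3/2, (3/38)eps)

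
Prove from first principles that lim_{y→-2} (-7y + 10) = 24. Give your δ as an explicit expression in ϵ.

Fix ϵ > 0. We need δ > 0 so that 0 < |y + 2| < δ implies |(-7y + 10) − 24| < ϵ.
Since (-7y + 10) − 24 = -7(y + 2), we have |(-7y + 10) − 24| = 7|y + 2|.
Thus it suffices that |y + 2| < ϵ/7.
Take δ = ϵ/7. If 0 < |y + 2| < δ then |(-7y + 10) − 24| = 7|y + 2| < 7·(ϵ/7) = ϵ.

δ = ϵ/7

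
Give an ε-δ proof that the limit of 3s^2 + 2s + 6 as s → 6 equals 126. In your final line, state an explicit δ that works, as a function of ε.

Fix ε > 0. We want δ > 0 such that 0 < |s − 6| < δ implies |(3s^2 + 2s + 6) − 126| < ε.
(3s^2 + 2s + 6) − 126 = 3s^2 + 2s - 120 = (s − 6)(3s + 20).
So |(3s^2 + 2s + 6) − 126| = |s − 6|·|3s + 20|.
Require δ ≤ 2. Then |s − 6| < 2 gives |s| < 8, and by the triangle inequality |3s + 20| ≤ 3·8 + 20 = 44.
Hence |(3s^2 + 2s + 6) − 126| ≤ 44|s − 6| < ε provided |s − 6| < ε/44.
Take δ = min(2, ε/44). Then 0 < |s − 6| < δ gives both |s − 6| < 2 and |s − 6| < ε/44, so |(3s^2 + 2s + 6) − 126| < ε.

δ = min(2, ε/44)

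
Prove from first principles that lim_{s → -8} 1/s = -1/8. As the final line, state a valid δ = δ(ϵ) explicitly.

Fix ϵ > 0. We seek δ > 0 such that 0 < |s + 8| < δ implies |1/s + 1/8| < ϵ.
|1/s + 1/8| = |-8 − s|/(8·|s|) = |s + 8|/(8|s|).
Require δ ≤ 4 so that |s| > 8 − 4 = 4, hence 8|s| > 32.
Then |1/s + 1/8| < |s + 8|/32, which is < ϵ when |s + 8| < 32ϵ.
Take δ = min(4, 32ϵ). Then 0 < |s + 8| < δ gives both |s + 8| < 4 and |s + 8| < 32ϵ, so |1/s + 1/8| < ϵ.

δ = min(4, 32ϵ)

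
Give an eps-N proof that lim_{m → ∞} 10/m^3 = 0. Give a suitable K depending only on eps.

K = (10/eps)^{1/3}

Fix eps > 0. For m ≥ 1, |10/m^3 − 0| = 10/m^3.
10/m^3 < eps ⇔ m^3 > 10/eps ⇔ m > (10/eps)^{1/3}.
Take K = (10/eps)^{1/3}. Then m > K implies 10/m^3 < eps.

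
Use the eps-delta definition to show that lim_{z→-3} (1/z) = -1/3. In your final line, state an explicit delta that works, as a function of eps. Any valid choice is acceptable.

delta = min(3/2, (9/2)eps)

Suppose eps > 0. We seek delta > 0 such that 0 < |z + 3| < delta implies |1/z + 1/3| < eps.
|1/z + 1/3| = |-3 − z|/(3·|z|) = |z + 3|/(3|z|).
Require delta ≤ 3/2 so that |z| > 3 − 3/2 = 3/2, hence 3|z| > 9/2.
Then |1/z + 1/3| < |z + 3|/(9/2), which is < eps when |z + 3| < (9/2)eps.
Take delta = min(3/2, (9/2)eps). Then 0 < |z + 3| < delta gives both |z + 3| < 3/2 and |z + 3| < (9/2)eps, so |1/z + 1/3| < eps.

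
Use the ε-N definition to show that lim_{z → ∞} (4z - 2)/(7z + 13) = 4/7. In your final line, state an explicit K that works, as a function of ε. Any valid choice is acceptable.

Let ε > 0 be given. We seek K > 0 such that z > K implies |(4z - 2)/(7z + 13) − (4/7)| < ε.
(4z - 2)/(7z + 13) − (4/7) = (7(4z - 2) − 4(7z + 13)) / (7(7z + 13)) = -66/(7(7z + 13)).
For z > 0 we have 7z + 13 > 7z, so |(4z - 2)/(7z + 13) − (4/7)| = 66/(7(7z + 13)) < 66/(7·7z) = (66/49)/z.
Thus |(4z - 2)/(7z + 13) − (4/7)| < ε whenever z > (66/49)/ε.
Take K = (66/49)/ε. If z > K then |(4z - 2)/(7z + 13) − (4/7)| < (66/49)/z < ε.

K = (66/49)/ε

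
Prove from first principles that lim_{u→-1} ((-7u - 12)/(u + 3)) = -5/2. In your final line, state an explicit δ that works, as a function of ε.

Suppose ε > 0. We want δ > 0 with 0 < |u + 1| < δ ⇒ |(-7u - 12)/(u + 3) + 5/2| < ε.
Combining over a common denominator, (-7u - 12)/(u + 3) + 5/2 = [(-7u - 12)·2 − (-5)·(u + 3)] / [2·(u + 3)] = -9(u + 1) / (2(u + 3)).
So |(-7u - 12)/(u + 3) + 5/2| = 9|u + 1| / (2·|u + 3|).
Restrict δ ≤ 1. Then |u + 1| < 1 gives |u + 3| = |(u + 1) + 2| ≥ 2 − 1 = 1.
Hence |(-7u - 12)/(u + 3) + 5/2| < 9|u + 1|/(2·1) = (9/2)|u + 1|, which is < ε once |u + 1| < (2/9)ε.
Take δ = min(1, (2/9)ε). Then 0 < |u + 1| < δ forces both bounds, so |(-7u - 12)/(u + 3) + 5/2| < ε.

δ = min(1, (2/9)ε)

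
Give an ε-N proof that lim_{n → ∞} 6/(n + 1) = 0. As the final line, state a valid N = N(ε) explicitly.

N = 6/ε

Fix ε > 0. For n ≥ 1, |6/(n + 1) − 0| = 6/(n + 1) ≤ 6/n.
We need 6/n < ε, i.e. n > 6/ε.
Take N = 6/ε. If n > N then |6/(n + 1)| ≤ 6/n < ε.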